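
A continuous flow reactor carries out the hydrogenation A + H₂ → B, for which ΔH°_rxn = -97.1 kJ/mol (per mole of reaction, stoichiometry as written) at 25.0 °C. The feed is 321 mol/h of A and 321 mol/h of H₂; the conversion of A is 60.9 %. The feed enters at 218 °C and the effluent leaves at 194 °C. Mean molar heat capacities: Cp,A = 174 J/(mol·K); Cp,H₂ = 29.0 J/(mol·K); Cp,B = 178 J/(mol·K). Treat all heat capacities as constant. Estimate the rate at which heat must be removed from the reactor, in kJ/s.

Extent of reaction ξ = 0.609 × 321 = 195.49 mol/h
Reaction term: ξ·ΔH°_rxn = 195.49 × -97.1 = -18982 kJ/h
Sensible, feed 218→25 °C: -12576 kJ/h
Outlet flows (mol/h): A 125.51, H₂ 125.51, B 195.49
Sensible, products 25→194 °C: 10187 kJ/h
Q = ΔH = -21372 kJ/h = -5.9366 kW
Heat removed = 5.9366 kJ/s

Q_out = 5.94 kJ/s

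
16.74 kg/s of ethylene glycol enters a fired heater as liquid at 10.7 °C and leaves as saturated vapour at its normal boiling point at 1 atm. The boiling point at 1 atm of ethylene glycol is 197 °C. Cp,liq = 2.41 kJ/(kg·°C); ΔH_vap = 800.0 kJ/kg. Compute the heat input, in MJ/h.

liquid 10.7→197 °C: 448.98 kJ/kg
vaporisation at 197 °C: 800 kJ/kg
Δh = 448.98 + 800 = 1249 kJ/kg
Q = ṁ·Δh = 16.74 kg/s × 1249 kJ/kg = 20908 kJ/s
|Q| = 20908 kW = 75269 MJ/h

Q = 75300 MJ/h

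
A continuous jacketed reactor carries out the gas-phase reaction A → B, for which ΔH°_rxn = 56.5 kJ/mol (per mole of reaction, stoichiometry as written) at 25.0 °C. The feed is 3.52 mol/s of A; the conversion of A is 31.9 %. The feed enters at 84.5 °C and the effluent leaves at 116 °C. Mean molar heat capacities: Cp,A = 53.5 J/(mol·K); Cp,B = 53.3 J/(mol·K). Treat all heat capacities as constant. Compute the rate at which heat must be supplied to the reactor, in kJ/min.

Extent of reaction ξ = 0.319 × 3.52 = 1.1229 mol/s
Reaction term: ξ·ΔH°_rxn = 1.1229 × 56.5 = 63.443 kJ/s
Sensible, feed 84.5→25 °C: -11.205 kJ/s
Outlet flows (mol/s): A 2.3971, B 1.1229
Sensible, products 25→116 °C: 17.117 kJ/s
Q = ΔH = 69.354 kJ/s = 69.354 kW
Heat supplied = 4161.3 kJ/min

Q_in = 4160 kJ/min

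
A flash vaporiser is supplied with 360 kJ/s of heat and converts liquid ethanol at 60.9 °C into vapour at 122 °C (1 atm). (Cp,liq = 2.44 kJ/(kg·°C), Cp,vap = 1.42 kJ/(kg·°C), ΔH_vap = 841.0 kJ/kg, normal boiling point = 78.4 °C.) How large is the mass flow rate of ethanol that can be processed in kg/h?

ṁ = 1370 kg/h

Δh = 2.44×(78.4−60.9) + 841.0 + 1.42×(122−78.4) = 945.61 kJ/kg
Q = 360 kJ/s = 360 kJ/s = 1.296e+06 kJ/h
ṁ = Q/Δh = 1.296e+06 / 945.61 = 1370.5 kg/h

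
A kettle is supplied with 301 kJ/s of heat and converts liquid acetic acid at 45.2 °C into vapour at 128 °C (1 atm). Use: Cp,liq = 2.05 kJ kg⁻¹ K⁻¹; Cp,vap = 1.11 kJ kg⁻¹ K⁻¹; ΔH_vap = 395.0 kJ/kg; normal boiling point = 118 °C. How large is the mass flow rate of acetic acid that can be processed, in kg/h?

Δh = 2.05×(118−45.2) + 395.0 + 1.11×(128−118) = 555.34 kJ/kg
Q = 301 kJ/s = 301 kJ/s = 1.0836e+06 kJ/h
ṁ = Q/Δh = 1.0836e+06 / 555.34 = 1951.2 kg/h

ṁ = 1950 kg/h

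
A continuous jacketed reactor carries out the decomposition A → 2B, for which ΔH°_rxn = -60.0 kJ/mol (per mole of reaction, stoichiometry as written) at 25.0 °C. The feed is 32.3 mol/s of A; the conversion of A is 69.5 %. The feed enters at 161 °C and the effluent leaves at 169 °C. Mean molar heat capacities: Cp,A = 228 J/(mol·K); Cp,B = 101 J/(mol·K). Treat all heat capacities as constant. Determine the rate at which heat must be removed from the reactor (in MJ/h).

Extent of reaction ξ = 0.695 × 32.3 = 22.448 mol/s
Reaction term: ξ·ΔH°_rxn = 22.448 × -60.0 = -1346.9 kJ/s
Sensible, feed 161→25 °C: -1001.6 kJ/s
Outlet flows (mol/s): A 9.8515, B 44.897
Sensible, products 25→169 °C: 976.43 kJ/s
Q = ΔH = -1372 kJ/s = -1372 kW
Heat removed = 4939.4 MJ/h

Q_out = 4940 MJ/h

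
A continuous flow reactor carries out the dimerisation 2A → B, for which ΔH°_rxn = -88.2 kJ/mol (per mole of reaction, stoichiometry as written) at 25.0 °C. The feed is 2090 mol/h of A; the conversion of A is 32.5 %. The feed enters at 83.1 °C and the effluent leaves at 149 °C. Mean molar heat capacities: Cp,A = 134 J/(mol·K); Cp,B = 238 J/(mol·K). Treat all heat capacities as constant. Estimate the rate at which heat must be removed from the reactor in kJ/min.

Q_out = 213 kJ/min

Extent of reaction ξ = 0.325 × 2090 / 2 = 339.62 mol/h
Reaction term: ξ·ΔH°_rxn = 339.62 × -88.2 = -29955 kJ/h
Sensible, feed 83.1→25 °C: -16271 kJ/h
Outlet flows (mol/h): A 1410.8, B 339.62
Sensible, products 25→149 °C: 33464 kJ/h
Q = ΔH = -12762 kJ/h = -3.5451 kW
Heat removed = 212.71 kJ/min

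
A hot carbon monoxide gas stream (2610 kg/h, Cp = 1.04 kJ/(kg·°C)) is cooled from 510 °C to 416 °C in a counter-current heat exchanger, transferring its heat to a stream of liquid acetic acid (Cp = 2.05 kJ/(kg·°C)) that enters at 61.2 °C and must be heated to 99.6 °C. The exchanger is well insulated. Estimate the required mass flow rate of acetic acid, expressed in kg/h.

Heat released by hot stream: Q = 2610 × 1.04 × (510 − 416) = 255150 kJ/h
Energy balance on cold side (adiabatic exchanger): Q = ṁ_c·Cp_c·(T_c,out − T_c,in)
ṁ_c = 255150 / [2.05 × (99.6 − 61.2)] = 3241.3 kg/h

ṁ_c = 3240 kg/h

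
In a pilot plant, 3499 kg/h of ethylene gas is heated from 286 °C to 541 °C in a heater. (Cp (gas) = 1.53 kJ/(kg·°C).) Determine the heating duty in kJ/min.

Q = 22800 kJ/min

Q = ṁ·Cp·ΔT = 3499 × 1.53 × (541 − 286) = 1.3651e+06 kJ/h
Converting: 1.3651e+06 / 3600 s = 379.2 kW
Heating duty = 22752 kJ/min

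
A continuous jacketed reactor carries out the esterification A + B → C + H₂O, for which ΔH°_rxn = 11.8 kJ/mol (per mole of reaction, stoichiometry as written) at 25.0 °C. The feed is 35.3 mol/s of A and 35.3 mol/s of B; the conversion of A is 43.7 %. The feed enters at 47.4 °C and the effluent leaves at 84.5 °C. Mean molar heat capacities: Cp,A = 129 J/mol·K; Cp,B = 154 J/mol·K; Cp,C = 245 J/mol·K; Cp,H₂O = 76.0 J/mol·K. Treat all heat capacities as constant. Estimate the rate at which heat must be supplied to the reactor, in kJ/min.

Extent of reaction ξ = 0.437 × 35.3 = 15.426 mol/s
Reaction term: ξ·ΔH°_rxn = 15.426 × 11.8 = 182.03 kJ/s
Sensible, feed 47.4→25 °C: -223.77 kJ/s
Outlet flows (mol/s): A 19.874, B 19.874, C 15.426, H₂O 15.426
Sensible, products 25→84.5 °C: 629.28 kJ/s
Q = ΔH = 587.53 kJ/s = 587.53 kW
Heat supplied = 35252 kJ/min

Q_in = 35300 kJ/min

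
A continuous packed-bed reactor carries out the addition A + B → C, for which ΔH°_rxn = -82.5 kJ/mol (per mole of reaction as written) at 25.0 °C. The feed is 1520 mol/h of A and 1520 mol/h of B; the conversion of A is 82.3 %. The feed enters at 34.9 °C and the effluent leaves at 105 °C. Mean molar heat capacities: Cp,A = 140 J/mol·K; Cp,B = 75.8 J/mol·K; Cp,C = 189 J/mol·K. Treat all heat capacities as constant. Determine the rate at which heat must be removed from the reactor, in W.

Extent of reaction ξ = 0.823 × 1520 = 1251 mol/h
Reaction term: ξ·ΔH°_rxn = 1251 × -82.5 = -103200 kJ/h
Sensible, feed 34.9→25 °C: -3247.4 kJ/h
Outlet flows (mol/h): A 269.04, B 269.04, C 1251
Sensible, products 25→105 °C: 23559 kJ/h
Q = ΔH = -82892 kJ/h = -23.026 kW
Heat removed = 23026 W

Q_out = 23000 W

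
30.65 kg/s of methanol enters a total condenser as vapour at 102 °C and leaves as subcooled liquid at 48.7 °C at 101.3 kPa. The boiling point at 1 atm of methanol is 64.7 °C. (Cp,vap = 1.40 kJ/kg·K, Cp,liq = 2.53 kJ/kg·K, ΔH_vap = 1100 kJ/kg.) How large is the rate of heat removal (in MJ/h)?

vapour 102→64.7 °C: -52.22 kJ/kg
condensation at 64.7 °C: -1100 kJ/kg
liquid 64.7→48.7 °C: -40.48 kJ/kg
Δh = -52.22 + -1100 + -40.48 = -1192.7 kJ/kg
Q = ṁ·Δh = 30.65 kg/s × -1192.7 kJ/kg = -36556 kJ/s
|Q| = 36556 kW = 131600 MJ/h

Q_c = 132000 MJ/h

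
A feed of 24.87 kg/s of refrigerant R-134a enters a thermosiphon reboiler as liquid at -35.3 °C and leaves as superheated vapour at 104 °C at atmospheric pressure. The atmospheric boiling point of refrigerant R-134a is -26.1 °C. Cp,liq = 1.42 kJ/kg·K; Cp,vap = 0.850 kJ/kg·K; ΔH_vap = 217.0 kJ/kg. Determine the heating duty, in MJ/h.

Q = 30500 MJ/h

liquid -35.3→-26.1 °C: 13.064 kJ/kg
vaporisation at -26.1 °C: 217 kJ/kg
vapour -26.1→104 °C: 110.58 kJ/kg
Δh = 13.064 + 217 + 110.58 = 340.65 kJ/kg
Q = ṁ·Δh = 24.87 kg/s × 340.65 kJ/kg = 8471.9 kJ/s
|Q| = 8471.9 kW = 30499 MJ/h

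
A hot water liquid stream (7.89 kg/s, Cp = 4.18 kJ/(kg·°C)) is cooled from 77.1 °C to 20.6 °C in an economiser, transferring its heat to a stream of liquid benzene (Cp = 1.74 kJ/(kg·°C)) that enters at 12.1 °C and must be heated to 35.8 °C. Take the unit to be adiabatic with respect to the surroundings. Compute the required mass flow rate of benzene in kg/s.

ṁ_c = 45.2 kg/s

Heat released by hot stream: Q = 7.89 × 4.18 × (77.1 − 20.6) = 1863.4 kJ/s
Energy balance on cold side (adiabatic exchanger): Q = ṁ_c·Cp_c·(T_c,out − T_c,in)
ṁ_c = 1863.4 / [1.74 × (35.8 − 12.1)] = 45.186 kg/s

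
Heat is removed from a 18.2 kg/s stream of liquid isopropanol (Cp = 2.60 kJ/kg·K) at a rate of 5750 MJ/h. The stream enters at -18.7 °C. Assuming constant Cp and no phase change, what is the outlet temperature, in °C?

T_out = -52.5 °C

Q = 5750 MJ/h = 1597.2 kJ/s
ΔT = Q/(ṁ·Cp) = 1597.2/(18.2×2.60) = 33.754 K
T_out = -18.7 − 33.754 = -52.454 °C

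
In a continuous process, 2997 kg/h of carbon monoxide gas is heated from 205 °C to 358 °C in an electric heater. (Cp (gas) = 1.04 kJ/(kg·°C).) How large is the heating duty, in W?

Q = 132000 W

Q = ṁ·Cp·ΔT = 2997 × 1.04 × (358 − 205) = 476880 kJ/h
Converting: 476880 / 3600 s = 132.47 kW
Heating duty = 132470 W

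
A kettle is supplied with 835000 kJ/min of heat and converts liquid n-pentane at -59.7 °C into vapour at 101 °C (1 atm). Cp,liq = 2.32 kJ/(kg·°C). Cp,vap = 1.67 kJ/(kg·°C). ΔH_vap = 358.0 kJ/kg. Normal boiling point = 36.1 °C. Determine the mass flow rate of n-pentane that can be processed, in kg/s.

Δh = 2.32×(36.1−-59.7) + 358.0 + 1.67×(101−36.1) = 688.64 kJ/kg
Q = 835000 kJ/min = 13917 kJ/s = 13917 kJ/s
ṁ = Q/Δh = 13917 / 688.64 = 20.209 kg/s

ṁ = 20.2 kg/s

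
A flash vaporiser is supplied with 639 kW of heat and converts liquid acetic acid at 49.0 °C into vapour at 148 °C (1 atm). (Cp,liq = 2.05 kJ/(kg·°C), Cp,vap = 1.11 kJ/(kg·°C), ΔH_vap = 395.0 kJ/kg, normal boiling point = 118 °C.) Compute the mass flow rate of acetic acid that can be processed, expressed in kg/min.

Δh = 2.05×(118−49.0) + 395.0 + 1.11×(148−118) = 569.75 kJ/kg
Q = 639 kW = 639 kJ/s = 38340 kJ/min
ṁ = Q/Δh = 38340 / 569.75 = 67.293 kg/min

ṁ = 67.3 kg/min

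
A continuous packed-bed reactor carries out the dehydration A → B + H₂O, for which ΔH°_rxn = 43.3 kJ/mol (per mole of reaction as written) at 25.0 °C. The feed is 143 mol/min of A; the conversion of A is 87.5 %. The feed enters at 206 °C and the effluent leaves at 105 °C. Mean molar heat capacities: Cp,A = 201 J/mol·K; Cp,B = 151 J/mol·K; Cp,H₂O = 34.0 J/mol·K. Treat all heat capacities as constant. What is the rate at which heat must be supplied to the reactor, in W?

Q_in = 39200 W

Extent of reaction ξ = 0.875 × 143 = 125.12 mol/min
Reaction term: ξ·ΔH°_rxn = 125.12 × 43.3 = 5417.9 kJ/min
Sensible, feed 206→25 °C: -5202.5 kJ/min
Outlet flows (mol/min): A 17.875, B 125.12, H₂O 125.12
Sensible, products 25→105 °C: 2139.3 kJ/min
Q = ΔH = 2354.7 kJ/min = 39.245 kW
Heat supplied = 39245 W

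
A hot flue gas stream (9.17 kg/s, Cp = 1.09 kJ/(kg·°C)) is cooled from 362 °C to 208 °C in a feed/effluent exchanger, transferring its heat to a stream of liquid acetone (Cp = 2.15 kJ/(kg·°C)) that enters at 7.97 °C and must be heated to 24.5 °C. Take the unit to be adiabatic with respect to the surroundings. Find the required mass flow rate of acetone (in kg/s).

Heat released by hot stream: Q = 9.17 × 1.09 × (362 − 208) = 1539.3 kJ/s
Energy balance on cold side (adiabatic exchanger): Q = ṁ_c·Cp_c·(T_c,out − T_c,in)
ṁ_c = 1539.3 / [2.15 × (24.5 − 7.97)] = 43.312 kg/s

ṁ_c = 43.3 kg/s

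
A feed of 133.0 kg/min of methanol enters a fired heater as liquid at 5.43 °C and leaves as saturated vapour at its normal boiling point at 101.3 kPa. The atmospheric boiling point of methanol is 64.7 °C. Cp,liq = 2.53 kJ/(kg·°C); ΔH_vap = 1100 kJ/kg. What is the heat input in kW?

liquid 5.43→64.7 °C: 149.95 kJ/kg
vaporisation at 64.7 °C: 1100 kJ/kg
Δh = 149.95 + 1100 = 1250 kJ/kg
Q = ṁ·Δh = 133.0 kg/min × 1250 kJ/kg = 166240 kJ/min
|Q| = 2770.7 kW

Q = 2770 kW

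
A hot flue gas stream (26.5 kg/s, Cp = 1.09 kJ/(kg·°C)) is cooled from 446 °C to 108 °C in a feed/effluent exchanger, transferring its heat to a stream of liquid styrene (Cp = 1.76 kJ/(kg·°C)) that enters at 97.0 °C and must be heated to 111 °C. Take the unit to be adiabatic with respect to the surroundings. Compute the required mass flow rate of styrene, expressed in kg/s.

ṁ_c = 396 kg/s

Heat released by hot stream: Q = 26.5 × 1.09 × (446 − 108) = 9763.1 kJ/s
Energy balance on cold side (adiabatic exchanger): Q = ṁ_c·Cp_c·(T_c,out − T_c,in)
ṁ_c = 9763.1 / [1.76 × (111 − 97.0)] = 396.23 kg/s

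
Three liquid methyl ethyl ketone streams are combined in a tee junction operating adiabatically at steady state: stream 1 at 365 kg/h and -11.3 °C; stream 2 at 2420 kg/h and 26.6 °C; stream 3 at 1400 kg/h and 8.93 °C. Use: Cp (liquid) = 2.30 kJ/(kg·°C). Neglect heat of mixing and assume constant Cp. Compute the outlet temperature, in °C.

T_out = 17.4 °C

No heat crosses the boundary, so H_out = H_in.
Σ ṁᵢCp,ᵢTᵢ = 365×2.30×-11.3 + 2420×2.30×26.6 + 1400×2.30×8.93 = 167320
Σ ṁᵢCp,ᵢ = 365×2.30 + 2420×2.30 + 1400×2.30 = 9625.5
T_out = 167320 / 9625.5 = 17.383 °C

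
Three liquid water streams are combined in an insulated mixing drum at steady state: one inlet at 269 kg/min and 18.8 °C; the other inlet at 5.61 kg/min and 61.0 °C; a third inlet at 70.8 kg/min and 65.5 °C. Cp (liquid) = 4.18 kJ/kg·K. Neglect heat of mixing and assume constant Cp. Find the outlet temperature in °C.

T_out = 29.1 °C

Energy balance with Q = 0: Σ ṁᵢCp,ᵢ(T_out − Tᵢ) = 0
Σ ṁᵢCp,ᵢTᵢ = 269×4.18×18.8 + 5.61×4.18×61.0 + 70.8×4.18×65.5 = 41954
Σ ṁᵢCp,ᵢ = 269×4.18 + 5.61×4.18 + 70.8×4.18 = 1443.8
T_out = 41954 / 1443.8 = 29.058 °C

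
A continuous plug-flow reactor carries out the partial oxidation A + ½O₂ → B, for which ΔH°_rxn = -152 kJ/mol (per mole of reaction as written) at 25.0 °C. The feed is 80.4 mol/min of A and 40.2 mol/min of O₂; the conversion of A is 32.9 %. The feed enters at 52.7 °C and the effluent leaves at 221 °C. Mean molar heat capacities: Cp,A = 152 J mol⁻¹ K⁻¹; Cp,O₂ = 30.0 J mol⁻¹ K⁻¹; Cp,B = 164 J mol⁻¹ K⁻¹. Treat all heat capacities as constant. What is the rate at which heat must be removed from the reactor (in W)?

Q_out = 29600 W

Extent of reaction ξ = 0.329 × 80.4 = 26.452 mol/min
Reaction term: ξ·ΔH°_rxn = 26.452 × -152 = -4020.6 kJ/min
Sensible, feed 52.7→25 °C: -371.92 kJ/min
Outlet flows (mol/min): A 53.948, O₂ 26.974, B 26.452
Sensible, products 25→221 °C: 2616.1 kJ/min
Q = ΔH = -1776.5 kJ/min = -29.608 kW
Heat removed = 29608 W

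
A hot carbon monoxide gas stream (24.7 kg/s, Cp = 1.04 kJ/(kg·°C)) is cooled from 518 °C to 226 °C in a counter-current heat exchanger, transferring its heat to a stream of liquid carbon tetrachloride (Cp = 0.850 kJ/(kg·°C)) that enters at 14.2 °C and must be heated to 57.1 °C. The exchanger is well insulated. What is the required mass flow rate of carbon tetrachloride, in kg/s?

Heat released by hot stream: Q = 24.7 × 1.04 × (518 − 226) = 7500.9 kJ/s
Energy balance on cold side (adiabatic exchanger): Q = ṁ_c·Cp_c·(T_c,out − T_c,in)
ṁ_c = 7500.9 / [0.850 × (57.1 − 14.2)] = 205.7 kg/s

ṁ_c = 206 kg/s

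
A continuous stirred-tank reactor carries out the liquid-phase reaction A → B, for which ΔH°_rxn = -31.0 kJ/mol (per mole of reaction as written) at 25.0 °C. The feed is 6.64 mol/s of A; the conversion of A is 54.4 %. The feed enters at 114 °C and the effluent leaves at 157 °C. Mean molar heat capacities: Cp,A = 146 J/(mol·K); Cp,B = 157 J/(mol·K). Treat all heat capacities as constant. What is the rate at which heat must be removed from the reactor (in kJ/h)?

Extent of reaction ξ = 0.544 × 6.64 = 3.6122 mol/s
Reaction term: ξ·ΔH°_rxn = 3.6122 × -31.0 = -111.98 kJ/s
Sensible, feed 114→25 °C: -86.28 kJ/s
Outlet flows (mol/s): A 3.0278, B 3.6122
Sensible, products 25→157 °C: 133.21 kJ/s
Q = ΔH = -65.046 kJ/s = -65.046 kW
Heat removed = 234170 kJ/h

Q_out = 234000 kJ/h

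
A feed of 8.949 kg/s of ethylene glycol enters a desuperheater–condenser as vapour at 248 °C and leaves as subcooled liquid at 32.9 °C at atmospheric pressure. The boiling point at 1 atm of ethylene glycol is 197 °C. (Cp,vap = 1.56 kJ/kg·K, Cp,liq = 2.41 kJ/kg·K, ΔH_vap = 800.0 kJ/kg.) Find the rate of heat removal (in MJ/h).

Q_c = 41100 MJ/h

vapour 248→197 °C: -79.56 kJ/kg
condensation at 197 °C: -800 kJ/kg
liquid 197→32.9 °C: -395.48 kJ/kg
Δh = -79.56 + -800 + -395.48 = -1275 kJ/kg
Q = ṁ·Δh = 8.949 kg/s × -1275 kJ/kg = -11410 kJ/s
|Q| = 11410 kW = 41077 MJ/h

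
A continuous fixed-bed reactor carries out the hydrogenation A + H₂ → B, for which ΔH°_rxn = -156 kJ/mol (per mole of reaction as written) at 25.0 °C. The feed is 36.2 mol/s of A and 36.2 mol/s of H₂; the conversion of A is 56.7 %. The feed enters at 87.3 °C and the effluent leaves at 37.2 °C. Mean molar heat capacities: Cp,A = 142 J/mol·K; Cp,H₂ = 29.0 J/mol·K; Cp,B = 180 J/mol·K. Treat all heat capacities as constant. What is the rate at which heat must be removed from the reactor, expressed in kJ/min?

Q_out = 211000 kJ/min

Extent of reaction ξ = 0.567 × 36.2 = 20.525 mol/s
Reaction term: ξ·ΔH°_rxn = 20.525 × -156 = -3202 kJ/s
Sensible, feed 87.3→25 °C: -385.65 kJ/s
Outlet flows (mol/s): A 15.675, H₂ 15.675, B 20.525
Sensible, products 25→37.2 °C: 77.774 kJ/s
Q = ΔH = -3509.8 kJ/s = -3509.8 kW
Heat removed = 210590 kJ/min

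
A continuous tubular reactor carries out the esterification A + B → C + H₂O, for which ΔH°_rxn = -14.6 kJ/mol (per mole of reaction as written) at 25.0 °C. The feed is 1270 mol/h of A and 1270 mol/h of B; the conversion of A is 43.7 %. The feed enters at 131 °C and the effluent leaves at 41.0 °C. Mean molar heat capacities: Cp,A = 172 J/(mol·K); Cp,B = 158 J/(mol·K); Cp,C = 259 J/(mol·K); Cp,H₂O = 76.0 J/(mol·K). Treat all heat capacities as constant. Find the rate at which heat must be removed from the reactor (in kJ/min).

Extent of reaction ξ = 0.437 × 1270 = 554.99 mol/h
Reaction term: ξ·ΔH°_rxn = 554.99 × -14.6 = -8102.9 kJ/h
Sensible, feed 131→25 °C: -44425 kJ/h
Outlet flows (mol/h): A 715.01, B 715.01, C 554.99, H₂O 554.99
Sensible, products 25→41.0 °C: 6750 kJ/h
Q = ΔH = -45777 kJ/h = -12.716 kW
Heat removed = 762.96 kJ/min

Q_out = 763 kJ/min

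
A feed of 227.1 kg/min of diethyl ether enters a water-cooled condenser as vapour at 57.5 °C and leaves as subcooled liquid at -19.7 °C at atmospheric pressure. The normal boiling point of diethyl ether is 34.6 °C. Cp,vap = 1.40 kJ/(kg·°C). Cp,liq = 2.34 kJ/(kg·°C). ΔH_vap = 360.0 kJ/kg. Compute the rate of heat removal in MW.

vapour 57.5→34.6 °C: -32.06 kJ/kg
condensation at 34.6 °C: -360 kJ/kg
liquid 34.6→-19.7 °C: -127.06 kJ/kg
Δh = -32.06 + -360 + -127.06 = -519.12 kJ/kg
Q = ṁ·Δh = 227.1 kg/min × -519.12 kJ/kg = -117890 kJ/min
|Q| = 1964.9 kW = 1.9649 MW

Q_c = 1.96 MW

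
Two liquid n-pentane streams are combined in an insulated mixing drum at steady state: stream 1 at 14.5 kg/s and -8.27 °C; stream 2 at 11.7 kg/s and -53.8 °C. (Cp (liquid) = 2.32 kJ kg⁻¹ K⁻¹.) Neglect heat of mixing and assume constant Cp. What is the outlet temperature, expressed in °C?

T_out = -28.6 °C

Energy balance with Q = 0: Σ ṁᵢCp,ᵢ(T_out − Tᵢ) = 0
T_out = Σ ṁᵢCp,ᵢTᵢ / Σ ṁᵢCp,ᵢ
      = -1738.5 / 60.784 = -28.602 °C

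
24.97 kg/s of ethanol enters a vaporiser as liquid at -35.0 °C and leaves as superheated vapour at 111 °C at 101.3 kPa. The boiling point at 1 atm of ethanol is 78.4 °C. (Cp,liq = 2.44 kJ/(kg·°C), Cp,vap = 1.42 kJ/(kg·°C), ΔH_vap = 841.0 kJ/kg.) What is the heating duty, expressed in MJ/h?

Q = 105000 MJ/h

liquid -35.0→78.4 °C: 276.7 kJ/kg
vaporisation at 78.4 °C: 841 kJ/kg
vapour 78.4→111 °C: 46.292 kJ/kg
Δh = 276.7 + 841 + 46.292 = 1164 kJ/kg
Q = ṁ·Δh = 24.97 kg/s × 1164 kJ/kg = 29065 kJ/s
|Q| = 29065 kW = 104630 MJ/h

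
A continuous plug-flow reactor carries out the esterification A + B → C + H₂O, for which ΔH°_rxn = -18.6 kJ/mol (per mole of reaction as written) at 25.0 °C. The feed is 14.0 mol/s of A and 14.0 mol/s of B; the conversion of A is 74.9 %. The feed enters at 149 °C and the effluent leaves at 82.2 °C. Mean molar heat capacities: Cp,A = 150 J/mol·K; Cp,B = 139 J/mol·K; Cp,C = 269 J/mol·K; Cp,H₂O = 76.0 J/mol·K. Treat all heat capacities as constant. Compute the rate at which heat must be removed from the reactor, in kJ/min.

Extent of reaction ξ = 0.749 × 14.0 = 10.486 mol/s
Reaction term: ξ·ΔH°_rxn = 10.486 × -18.6 = -195.04 kJ/s
Sensible, feed 149→25 °C: -501.7 kJ/s
Outlet flows (mol/s): A 3.514, B 3.514, C 10.486, H₂O 10.486
Sensible, products 25→82.2 °C: 265.02 kJ/s
Q = ΔH = -431.72 kJ/s = -431.72 kW
Heat removed = 25903 kJ/min

Q_out = 25900 kJ/min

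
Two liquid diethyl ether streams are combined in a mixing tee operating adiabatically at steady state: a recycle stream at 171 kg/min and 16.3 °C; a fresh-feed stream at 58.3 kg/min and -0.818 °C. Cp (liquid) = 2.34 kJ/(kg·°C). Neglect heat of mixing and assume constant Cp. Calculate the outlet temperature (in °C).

No heat crosses the boundary, so H_out = H_in.
T_out = Σ ṁᵢCp,ᵢTᵢ / Σ ṁᵢCp,ᵢ
      = 6410.7 / 536.56 = 11.948 °C

T_out = 11.9 °C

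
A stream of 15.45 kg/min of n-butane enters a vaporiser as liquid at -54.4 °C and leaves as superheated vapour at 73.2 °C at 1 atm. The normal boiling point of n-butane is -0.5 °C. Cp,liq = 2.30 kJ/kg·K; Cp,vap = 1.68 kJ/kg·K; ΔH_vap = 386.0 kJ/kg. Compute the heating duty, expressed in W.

Q = 163000 W

liquid -54.4→-0.5 °C: 123.97 kJ/kg
vaporisation at -0.5 °C: 386 kJ/kg
vapour -0.5→73.2 °C: 123.82 kJ/kg
Δh = 123.97 + 386 + 123.82 = 633.79 kJ/kg
Q = ṁ·Δh = 15.45 kg/min × 633.79 kJ/kg = 9792 kJ/min
|Q| = 163.2 kW = 163200 W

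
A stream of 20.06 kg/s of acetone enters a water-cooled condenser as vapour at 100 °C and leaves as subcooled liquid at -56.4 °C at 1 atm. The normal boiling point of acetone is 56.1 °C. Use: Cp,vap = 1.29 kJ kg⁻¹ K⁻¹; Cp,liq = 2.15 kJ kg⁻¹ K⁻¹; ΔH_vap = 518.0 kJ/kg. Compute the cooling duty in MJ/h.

Q_c = 59000 MJ/h

vapour 100→56.1 °C: -56.631 kJ/kg
condensation at 56.1 °C: -518 kJ/kg
liquid 56.1→-56.4 °C: -241.88 kJ/kg
Δh = -56.631 + -518 + -241.88 = -816.51 kJ/kg
Q = ṁ·Δh = 20.06 kg/s × -816.51 kJ/kg = -16379 kJ/s
|Q| = 16379 kW = 58965 MJ/h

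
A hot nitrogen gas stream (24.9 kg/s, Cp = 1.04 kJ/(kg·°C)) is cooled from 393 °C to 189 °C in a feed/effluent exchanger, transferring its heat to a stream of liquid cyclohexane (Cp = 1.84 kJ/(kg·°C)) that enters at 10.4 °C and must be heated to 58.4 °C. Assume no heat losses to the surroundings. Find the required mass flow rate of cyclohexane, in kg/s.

ṁ_c = 59.8 kg/s

Heat released by hot stream: Q = 24.9 × 1.04 × (393 − 189) = 5282.8 kJ/s
Energy balance on cold side (adiabatic exchanger): Q = ṁ_c·Cp_c·(T_c,out − T_c,in)
ṁ_c = 5282.8 / [1.84 × (58.4 − 10.4)] = 59.814 kg/s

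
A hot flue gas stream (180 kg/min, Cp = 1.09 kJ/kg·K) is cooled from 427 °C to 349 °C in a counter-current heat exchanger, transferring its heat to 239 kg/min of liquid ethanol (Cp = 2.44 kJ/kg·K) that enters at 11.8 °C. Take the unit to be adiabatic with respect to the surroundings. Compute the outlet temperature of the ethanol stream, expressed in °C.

T_c,out = 38.0 °C

Heat released by hot stream: Q = 180 × 1.09 × (427 − 349) = 15304 kJ/min
Energy balance on cold side (adiabatic exchanger): Q = ṁ_c·Cp_c·(T_c,out − T_c,in)
T_c,out = 11.8 + 15304/(239 × 2.44) = 38.043 °C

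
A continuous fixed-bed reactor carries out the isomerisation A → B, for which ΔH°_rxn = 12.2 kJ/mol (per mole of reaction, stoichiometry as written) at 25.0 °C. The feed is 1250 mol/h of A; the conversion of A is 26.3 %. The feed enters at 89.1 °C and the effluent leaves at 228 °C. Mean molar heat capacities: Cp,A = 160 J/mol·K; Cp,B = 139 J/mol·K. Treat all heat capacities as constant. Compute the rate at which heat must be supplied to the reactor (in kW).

Extent of reaction ξ = 0.263 × 1250 = 328.75 mol/h
Reaction term: ξ·ΔH°_rxn = 328.75 × 12.2 = 4010.7 kJ/h
Sensible, feed 89.1→25 °C: -12820 kJ/h
Outlet flows (mol/h): A 921.25, B 328.75
Sensible, products 25→228 °C: 39199 kJ/h
Q = ΔH = 30389 kJ/h = 8.4415 kW
Heat supplied = 8.4415 kW

Q_in = 8.44 kW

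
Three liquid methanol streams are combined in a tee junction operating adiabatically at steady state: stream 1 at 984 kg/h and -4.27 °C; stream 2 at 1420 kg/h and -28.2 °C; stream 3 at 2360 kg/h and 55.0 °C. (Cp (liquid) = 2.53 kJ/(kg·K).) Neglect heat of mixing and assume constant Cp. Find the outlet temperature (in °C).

T_out = 18.0 °C

No heat crosses the boundary, so H_out = H_in.
Σ ṁᵢCp,ᵢTᵢ = 984×2.53×-4.27 + 1420×2.53×-28.2 + 2360×2.53×55.0 = 216450
Σ ṁᵢCp,ᵢ = 984×2.53 + 1420×2.53 + 2360×2.53 = 12053
T_out = 216450 / 12053 = 17.959 °C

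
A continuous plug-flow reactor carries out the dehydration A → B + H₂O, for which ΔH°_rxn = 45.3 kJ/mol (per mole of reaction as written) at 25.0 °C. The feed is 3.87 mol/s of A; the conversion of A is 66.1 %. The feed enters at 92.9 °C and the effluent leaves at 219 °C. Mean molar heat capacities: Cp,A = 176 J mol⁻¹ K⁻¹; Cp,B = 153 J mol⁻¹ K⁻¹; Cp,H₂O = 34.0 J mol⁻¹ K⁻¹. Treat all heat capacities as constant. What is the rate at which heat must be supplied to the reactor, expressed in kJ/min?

Q_in = 12400 kJ/min

Extent of reaction ξ = 0.661 × 3.87 = 2.5581 mol/s
Reaction term: ξ·ΔH°_rxn = 2.5581 × 45.3 = 115.88 kJ/s
Sensible, feed 92.9→25 °C: -46.248 kJ/s
Outlet flows (mol/s): A 1.3119, B 2.5581, H₂O 2.5581
Sensible, products 25→219 °C: 137.6 kJ/s
Q = ΔH = 207.23 kJ/s = 207.23 kW
Heat supplied = 12434 kJ/min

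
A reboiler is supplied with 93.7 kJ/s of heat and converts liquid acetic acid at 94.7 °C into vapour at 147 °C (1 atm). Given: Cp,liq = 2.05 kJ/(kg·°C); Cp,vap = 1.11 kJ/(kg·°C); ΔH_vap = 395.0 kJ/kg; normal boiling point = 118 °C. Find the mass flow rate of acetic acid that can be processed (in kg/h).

Δh = 2.05×(118−94.7) + 395.0 + 1.11×(147−118) = 474.95 kJ/kg
Q = 93.7 kJ/s = 93.7 kJ/s = 337320 kJ/h
ṁ = Q/Δh = 337320 / 474.95 = 710.21 kg/h

ṁ = 710 kg/h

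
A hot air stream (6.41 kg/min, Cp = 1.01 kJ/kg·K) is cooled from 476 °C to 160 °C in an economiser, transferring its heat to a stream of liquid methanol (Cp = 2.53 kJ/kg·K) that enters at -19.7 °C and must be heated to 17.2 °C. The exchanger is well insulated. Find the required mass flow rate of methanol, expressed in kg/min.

ṁ_c = 21.9 kg/min

Heat released by hot stream: Q = 6.41 × 1.01 × (476 − 160) = 2045.8 kJ/min
Energy balance on cold side (adiabatic exchanger): Q = ṁ_c·Cp_c·(T_c,out − T_c,in)
ṁ_c = 2045.8 / [2.53 × (17.2 − -19.7)] = 21.914 kg/min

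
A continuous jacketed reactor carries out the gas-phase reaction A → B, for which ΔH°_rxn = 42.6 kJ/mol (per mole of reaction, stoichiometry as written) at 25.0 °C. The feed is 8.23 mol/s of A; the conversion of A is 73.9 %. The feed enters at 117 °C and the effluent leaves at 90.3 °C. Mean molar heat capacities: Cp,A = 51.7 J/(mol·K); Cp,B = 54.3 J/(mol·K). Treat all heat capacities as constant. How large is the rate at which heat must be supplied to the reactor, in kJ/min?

Q_in = 14900 kJ/min

Extent of reaction ξ = 0.739 × 8.23 = 6.082 mol/s
Reaction term: ξ·ΔH°_rxn = 6.082 × 42.6 = 259.09 kJ/s
Sensible, feed 117→25 °C: -39.145 kJ/s
Outlet flows (mol/s): A 2.148, B 6.082
Sensible, products 25→90.3 °C: 28.817 kJ/s
Q = ΔH = 248.76 kJ/s = 248.76 kW
Heat supplied = 14926 kJ/min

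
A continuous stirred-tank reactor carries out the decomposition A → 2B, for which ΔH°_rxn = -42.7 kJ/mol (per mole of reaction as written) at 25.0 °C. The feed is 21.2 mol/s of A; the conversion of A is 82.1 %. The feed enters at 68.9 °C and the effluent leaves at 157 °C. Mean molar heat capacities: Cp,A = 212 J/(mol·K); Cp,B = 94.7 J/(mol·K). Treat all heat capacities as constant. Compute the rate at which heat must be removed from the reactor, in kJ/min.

Extent of reaction ξ = 0.821 × 21.2 = 17.405 mol/s
Reaction term: ξ·ΔH°_rxn = 17.405 × -42.7 = -743.2 kJ/s
Sensible, feed 68.9→25 °C: -197.3 kJ/s
Outlet flows (mol/s): A 3.7948, B 34.81
Sensible, products 25→157 °C: 541.34 kJ/s
Q = ΔH = -399.17 kJ/s = -399.17 kW
Heat removed = 23950 kJ/min

Q_out = 24000 kJ/min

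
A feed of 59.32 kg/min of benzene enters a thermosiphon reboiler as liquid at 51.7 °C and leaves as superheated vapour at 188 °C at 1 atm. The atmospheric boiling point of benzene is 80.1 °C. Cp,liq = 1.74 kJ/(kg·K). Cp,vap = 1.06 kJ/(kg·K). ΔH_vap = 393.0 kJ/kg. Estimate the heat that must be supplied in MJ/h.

liquid 51.7→80.1 °C: 49.416 kJ/kg
vaporisation at 80.1 °C: 393 kJ/kg
vapour 80.1→188 °C: 114.37 kJ/kg
Δh = 49.416 + 393 + 114.37 = 556.79 kJ/kg
Q = ṁ·Δh = 59.32 kg/min × 556.79 kJ/kg = 33029 kJ/min
|Q| = 550.48 kW = 1981.7 MJ/h

Q = 1980 MJ/h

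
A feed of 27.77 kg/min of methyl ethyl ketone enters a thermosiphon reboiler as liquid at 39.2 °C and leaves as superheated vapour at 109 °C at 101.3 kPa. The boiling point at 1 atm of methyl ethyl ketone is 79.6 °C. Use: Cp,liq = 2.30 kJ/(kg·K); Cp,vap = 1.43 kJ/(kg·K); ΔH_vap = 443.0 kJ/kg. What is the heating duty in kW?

liquid 39.2→79.6 °C: 92.92 kJ/kg
vaporisation at 79.6 °C: 443 kJ/kg
vapour 79.6→109 °C: 42.042 kJ/kg
Δh = 92.92 + 443 + 42.042 = 577.96 kJ/kg
Q = ṁ·Δh = 27.77 kg/min × 577.96 kJ/kg = 16050 kJ/min
|Q| = 267.5 kW

Q = 268 kW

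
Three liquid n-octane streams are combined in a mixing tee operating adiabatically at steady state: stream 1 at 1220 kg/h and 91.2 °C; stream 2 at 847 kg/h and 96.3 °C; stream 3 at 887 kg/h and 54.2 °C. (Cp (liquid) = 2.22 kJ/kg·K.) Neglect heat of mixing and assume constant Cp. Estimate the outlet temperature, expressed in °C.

Energy balance with Q = 0: Σ ṁᵢCp,ᵢ(T_out − Tᵢ) = 0
Σ ṁᵢCp,ᵢTᵢ = 1220×2.22×91.2 + 847×2.22×96.3 + 887×2.22×54.2 = 534810
Σ ṁᵢCp,ᵢ = 1220×2.22 + 847×2.22 + 887×2.22 = 6557.9
T_out = 534810 / 6557.9 = 81.552 °C

T_out = 81.6 °C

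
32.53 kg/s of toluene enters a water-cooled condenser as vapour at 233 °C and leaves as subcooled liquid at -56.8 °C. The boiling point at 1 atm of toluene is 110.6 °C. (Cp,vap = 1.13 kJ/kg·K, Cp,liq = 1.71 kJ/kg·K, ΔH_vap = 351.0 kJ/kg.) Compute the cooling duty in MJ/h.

Q_c = 90800 MJ/h

vapour 233→110.6 °C: -138.31 kJ/kg
condensation at 110.6 °C: -351 kJ/kg
liquid 110.6→-56.8 °C: -286.25 kJ/kg
Δh = -138.31 + -351 + -286.25 = -775.57 kJ/kg
Q = ṁ·Δh = 32.53 kg/s × -775.57 kJ/kg = -25229 kJ/s
|Q| = 25229 kW = 90825 MJ/h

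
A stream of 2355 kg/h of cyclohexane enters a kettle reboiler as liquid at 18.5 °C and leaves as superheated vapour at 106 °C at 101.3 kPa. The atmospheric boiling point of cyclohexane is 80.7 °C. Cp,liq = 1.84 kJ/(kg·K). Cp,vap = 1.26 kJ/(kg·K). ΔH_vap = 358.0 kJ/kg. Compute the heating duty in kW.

Q = 330 kW

liquid 18.5→80.7 °C: 114.45 kJ/kg
vaporisation at 80.7 °C: 358 kJ/kg
vapour 80.7→106 °C: 31.878 kJ/kg
Δh = 114.45 + 358 + 31.878 = 504.33 kJ/kg
Q = ṁ·Δh = 2355 kg/h × 504.33 kJ/kg = 1.1877e+06 kJ/h
|Q| = 329.91 kW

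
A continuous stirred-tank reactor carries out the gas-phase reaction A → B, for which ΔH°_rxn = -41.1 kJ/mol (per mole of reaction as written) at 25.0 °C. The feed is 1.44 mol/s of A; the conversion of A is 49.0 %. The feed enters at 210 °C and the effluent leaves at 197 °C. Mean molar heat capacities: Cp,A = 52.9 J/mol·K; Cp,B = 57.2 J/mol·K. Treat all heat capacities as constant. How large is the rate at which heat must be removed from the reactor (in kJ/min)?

Extent of reaction ξ = 0.490 × 1.44 = 0.7056 mol/s
Reaction term: ξ·ΔH°_rxn = 0.7056 × -41.1 = -29 kJ/s
Sensible, feed 210→25 °C: -14.093 kJ/s
Outlet flows (mol/s): A 0.7344, B 0.7056
Sensible, products 25→197 °C: 13.624 kJ/s
Q = ΔH = -29.469 kJ/s = -29.469 kW
Heat removed = 1768.1 kJ/min

Q_out = 1770 kJ/min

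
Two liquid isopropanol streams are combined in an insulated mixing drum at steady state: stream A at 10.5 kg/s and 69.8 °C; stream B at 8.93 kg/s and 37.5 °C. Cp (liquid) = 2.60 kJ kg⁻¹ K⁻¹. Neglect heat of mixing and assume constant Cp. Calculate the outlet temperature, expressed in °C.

No heat crosses the boundary, so H_out = H_in.
Σ ṁᵢCp,ᵢTᵢ = 10.5×2.60×69.8 + 8.93×2.60×37.5 = 2776.2
Σ ṁᵢCp,ᵢ = 10.5×2.60 + 8.93×2.60 = 50.518
T_out = 2776.2 / 50.518 = 54.955 °C

T_out = 55.0 °C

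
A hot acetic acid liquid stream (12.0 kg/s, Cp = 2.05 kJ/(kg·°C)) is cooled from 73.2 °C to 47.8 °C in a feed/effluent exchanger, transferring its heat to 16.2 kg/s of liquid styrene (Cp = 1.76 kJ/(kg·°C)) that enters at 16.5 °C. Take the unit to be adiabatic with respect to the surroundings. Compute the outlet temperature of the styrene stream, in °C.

T_c,out = 38.4 °C

Heat released by hot stream: Q = 12.0 × 2.05 × (73.2 − 47.8) = 624.84 kJ/s
Energy balance on cold side (adiabatic exchanger): Q = ṁ_c·Cp_c·(T_c,out − T_c,in)
T_c,out = 16.5 + 624.84/(16.2 × 1.76) = 38.415 °C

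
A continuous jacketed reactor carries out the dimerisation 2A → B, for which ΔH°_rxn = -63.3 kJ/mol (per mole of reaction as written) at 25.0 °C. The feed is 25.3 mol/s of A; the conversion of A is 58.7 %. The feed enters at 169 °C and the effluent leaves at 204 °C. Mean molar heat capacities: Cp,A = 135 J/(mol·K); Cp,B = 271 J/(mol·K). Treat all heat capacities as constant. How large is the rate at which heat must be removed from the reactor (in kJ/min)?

Extent of reaction ξ = 0.587 × 25.3 / 2 = 7.4255 mol/s
Reaction term: ξ·ΔH°_rxn = 7.4255 × -63.3 = -470.04 kJ/s
Sensible, feed 169→25 °C: -491.83 kJ/s
Outlet flows (mol/s): A 10.449, B 7.4255
Sensible, products 25→204 °C: 612.7 kJ/s
Q = ΔH = -349.17 kJ/s = -349.17 kW
Heat removed = 20950 kJ/min

Q_out = 20900 kJ/min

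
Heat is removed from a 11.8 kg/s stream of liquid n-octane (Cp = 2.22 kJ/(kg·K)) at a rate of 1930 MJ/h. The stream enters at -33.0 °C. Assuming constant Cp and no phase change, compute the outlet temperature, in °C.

T_out = -53.5 °C

Q = 1930 MJ/h = 536.11 kJ/s
ΔT = Q/(ṁ·Cp) = 536.11/(11.8×2.22) = 20.465 K
T_out = -33.0 − 20.465 = -53.465 °C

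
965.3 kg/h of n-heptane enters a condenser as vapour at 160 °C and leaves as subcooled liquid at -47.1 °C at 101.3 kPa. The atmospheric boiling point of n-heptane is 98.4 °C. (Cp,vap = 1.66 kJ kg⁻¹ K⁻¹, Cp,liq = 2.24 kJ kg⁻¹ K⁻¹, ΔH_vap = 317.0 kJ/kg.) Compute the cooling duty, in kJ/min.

Q_c = 12000 kJ/min

vapour 160→98.4 °C: -102.26 kJ/kg
condensation at 98.4 °C: -317 kJ/kg
liquid 98.4→-47.1 °C: -325.92 kJ/kg
Δh = -102.26 + -317 + -325.92 = -745.18 kJ/kg
Q = ṁ·Δh = 965.3 kg/h × -745.18 kJ/kg = -719320 kJ/h
|Q| = 199.81 kW = 11989 kJ/min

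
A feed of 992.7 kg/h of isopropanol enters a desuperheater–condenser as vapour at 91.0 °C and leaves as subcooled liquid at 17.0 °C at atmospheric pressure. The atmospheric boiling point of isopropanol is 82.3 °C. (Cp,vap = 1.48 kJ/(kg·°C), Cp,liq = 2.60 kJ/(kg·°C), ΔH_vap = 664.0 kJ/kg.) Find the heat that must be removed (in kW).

Q_c = 233 kW

vapour 91.0→82.3 °C: -12.876 kJ/kg
condensation at 82.3 °C: -664 kJ/kg
liquid 82.3→17.0 °C: -169.78 kJ/kg
Δh = -12.876 + -664 + -169.78 = -846.66 kJ/kg
Q = ṁ·Δh = 992.7 kg/h × -846.66 kJ/kg = -840480 kJ/h
|Q| = 233.47 kW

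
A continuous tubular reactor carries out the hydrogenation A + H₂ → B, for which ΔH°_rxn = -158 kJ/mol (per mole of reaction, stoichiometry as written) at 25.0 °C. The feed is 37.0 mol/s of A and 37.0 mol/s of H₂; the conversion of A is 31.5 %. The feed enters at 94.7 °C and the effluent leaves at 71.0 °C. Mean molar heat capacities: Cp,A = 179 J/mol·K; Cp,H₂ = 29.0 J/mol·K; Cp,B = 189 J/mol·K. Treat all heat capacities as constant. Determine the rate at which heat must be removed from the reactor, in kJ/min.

Q_out = 122000 kJ/min

Extent of reaction ξ = 0.315 × 37.0 = 11.655 mol/s
Reaction term: ξ·ΔH°_rxn = 11.655 × -158 = -1841.5 kJ/s
Sensible, feed 94.7→25 °C: -536.41 kJ/s
Outlet flows (mol/s): A 25.345, H₂ 25.345, B 11.655
Sensible, products 25→71.0 °C: 343.83 kJ/s
Q = ΔH = -2034.1 kJ/s = -2034.1 kW
Heat removed = 122040 kJ/min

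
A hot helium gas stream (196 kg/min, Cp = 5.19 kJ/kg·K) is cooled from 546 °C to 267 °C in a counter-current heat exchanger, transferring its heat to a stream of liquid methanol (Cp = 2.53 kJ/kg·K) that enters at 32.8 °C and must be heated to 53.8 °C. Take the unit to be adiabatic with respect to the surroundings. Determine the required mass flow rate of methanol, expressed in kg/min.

ṁ_c = 5340 kg/min

Heat released by hot stream: Q = 196 × 5.19 × (546 − 267) = 283810 kJ/min
Energy balance on cold side (adiabatic exchanger): Q = ṁ_c·Cp_c·(T_c,out − T_c,in)
ṁ_c = 283810 / [2.53 × (53.8 − 32.8)] = 5341.8 kg/min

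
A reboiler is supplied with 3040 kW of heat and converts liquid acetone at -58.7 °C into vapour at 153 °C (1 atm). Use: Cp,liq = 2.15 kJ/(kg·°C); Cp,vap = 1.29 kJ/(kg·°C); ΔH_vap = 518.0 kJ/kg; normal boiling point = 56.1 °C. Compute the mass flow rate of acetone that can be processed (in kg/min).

ṁ = 205 kg/min

Δh = 2.15×(56.1−-58.7) + 518.0 + 1.29×(153−56.1) = 889.82 kJ/kg
Q = 3040 kW = 3040 kJ/s = 182400 kJ/min
ṁ = Q/Δh = 182400 / 889.82 = 204.99 kg/min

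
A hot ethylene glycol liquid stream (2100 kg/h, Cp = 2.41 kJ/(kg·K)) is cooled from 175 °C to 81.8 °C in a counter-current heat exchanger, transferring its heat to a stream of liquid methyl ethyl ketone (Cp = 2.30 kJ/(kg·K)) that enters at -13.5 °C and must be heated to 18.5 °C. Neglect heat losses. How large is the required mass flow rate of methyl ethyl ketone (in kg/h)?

Heat released by hot stream: Q = 2100 × 2.41 × (175 − 81.8) = 471690 kJ/h
Energy balance on cold side (adiabatic exchanger): Q = ṁ_c·Cp_c·(T_c,out − T_c,in)
ṁ_c = 471690 / [2.30 × (18.5 − -13.5)] = 6408.8 kg/h

ṁ_c = 6410 kg/h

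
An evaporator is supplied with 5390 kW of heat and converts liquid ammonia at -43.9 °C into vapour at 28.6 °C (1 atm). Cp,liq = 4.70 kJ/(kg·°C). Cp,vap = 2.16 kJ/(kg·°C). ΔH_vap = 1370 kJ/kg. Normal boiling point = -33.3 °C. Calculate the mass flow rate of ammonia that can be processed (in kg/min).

Δh = 4.70×(-33.3−-43.9) + 1370 + 2.16×(28.6−-33.3) = 1553.5 kJ/kg
Q = 5390 kW = 5390 kJ/s = 323400 kJ/min
ṁ = Q/Δh = 323400 / 1553.5 = 208.17 kg/min

ṁ = 208 kg/min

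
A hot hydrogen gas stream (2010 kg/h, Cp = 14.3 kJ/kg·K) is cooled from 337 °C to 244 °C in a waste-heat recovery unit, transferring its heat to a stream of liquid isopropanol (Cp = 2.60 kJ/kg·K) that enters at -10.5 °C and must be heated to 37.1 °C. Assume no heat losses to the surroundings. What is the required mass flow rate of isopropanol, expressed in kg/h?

Heat released by hot stream: Q = 2010 × 14.3 × (337 − 244) = 2.6731e+06 kJ/h
Energy balance on cold side (adiabatic exchanger): Q = ṁ_c·Cp_c·(T_c,out − T_c,in)
ṁ_c = 2.6731e+06 / [2.60 × (37.1 − -10.5)] = 21599 kg/h

ṁ_c = 21600 kg/h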